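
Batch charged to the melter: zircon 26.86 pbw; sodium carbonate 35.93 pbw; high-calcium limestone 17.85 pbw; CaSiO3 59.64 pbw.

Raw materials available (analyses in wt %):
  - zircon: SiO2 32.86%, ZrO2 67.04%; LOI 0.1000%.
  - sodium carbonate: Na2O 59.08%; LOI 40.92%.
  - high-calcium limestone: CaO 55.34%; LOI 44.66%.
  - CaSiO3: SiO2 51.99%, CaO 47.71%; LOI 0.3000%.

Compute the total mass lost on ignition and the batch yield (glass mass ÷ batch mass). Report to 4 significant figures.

LOI loss = 22.88 pbw; glass = 117.4 pbw; yield = 83.69%

Working values appear rounded to four significant digits alongside each step; each numeric step carries exact precision in all steps. Each reported number is rounded a single time. Derived quantities (ignition loss, four oxide percentages, net glass mass, the totals, yield) are re-derived from the weighed amounts for 117.4 pbw of glass at exact precision as written in the problem or the answer.
Loss on ignition, line by line:
  zircon: 26.86 × 0.001000 = 0.02686 pbw
  sodium carbonate: 35.93 × 0.4092 = 14.70 pbw
  high-calcium limestone: 17.85 × 0.4466 = 7.972 pbw
  CaSiO3: 59.64 × 0.003000 = 0.1789 pbw
Total LOI = 22.88 pbw
Glass = batch − LOI = 140.3 − 22.88 = 117.4 pbw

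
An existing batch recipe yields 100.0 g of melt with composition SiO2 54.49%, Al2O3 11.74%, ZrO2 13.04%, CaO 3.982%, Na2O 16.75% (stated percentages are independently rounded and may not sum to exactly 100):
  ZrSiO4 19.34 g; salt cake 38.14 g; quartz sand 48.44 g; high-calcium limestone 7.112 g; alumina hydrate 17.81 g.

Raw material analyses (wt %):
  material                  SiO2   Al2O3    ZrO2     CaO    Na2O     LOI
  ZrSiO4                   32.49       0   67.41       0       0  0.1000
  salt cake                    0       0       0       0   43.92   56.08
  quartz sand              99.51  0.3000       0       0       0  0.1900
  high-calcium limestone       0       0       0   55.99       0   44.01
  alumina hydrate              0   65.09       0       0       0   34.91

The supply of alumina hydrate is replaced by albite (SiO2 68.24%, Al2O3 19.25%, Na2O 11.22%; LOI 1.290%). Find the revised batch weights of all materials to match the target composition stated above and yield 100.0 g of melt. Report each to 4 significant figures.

Every computation keeps full float precision from first step to last. In-progress results are shown rounded to 4 significant figures in the working. Every reported number sees exactly one rounding. Derived quantities (net glass mass, yield, five oxide percentages, LOI, the totals) are carried in exact precision using the weight values per 100.0 g of glass, precisely as stated by either problem or answer.
Oxide mass targets, per 100.0 g melt:
  SiO2: 54.49% × 100.0 = 54.49 g
  Al2O3: 11.74% × 100.0 = 11.74 g
  ZrO2: 13.04% × 100.0 = 13.04 g
  CaO: 3.982% × 100.0 = 3.982 g
  Na2O: 16.75% × 100.0 = 16.75 g
Sums-versus-targets review applying the batch weights above, on the stated basis (each sum matches its target mass inside rounding margins):
  SiO2: 19.34·0.3249 + 6.691·0.9951 + 60.88·0.6824 = 54.49 g (target 54.49 g)
  Al2O3: 6.691·0.003000 + 60.88·0.1925 = 11.74 g (target 11.74 g)
  ZrO2: 19.34·0.6741 = 13.04 g (target 13.04 g)
  CaO: 7.112·0.5599 = 3.982 g (target 3.982 g)
  Na2O: 22.58·0.4392 + 60.88·0.1122 = 16.75 g (target 16.75 g)
Glass-mass bookkeeping: batch total minus LOI = 99.99 g (the Σ of target masses is 100.0 g; against the stated basis, 100.0 g — rounding explains the deltas).
Summing the batch: Σ batch = 116.6 g; loss to ignition Σ batch·LOI = 16.61 g; yield = glass ÷ total batch = 85.75%.

Revised batch per 100.0 g melt:
  ZrSiO4: 19.34 g
  salt cake: 22.58 g
  quartz sand: 6.691 g
  high-calcium limestone: 7.112 g
  albite: 60.88 g
Total batch = 116.6 g; LOI loss = 16.61 g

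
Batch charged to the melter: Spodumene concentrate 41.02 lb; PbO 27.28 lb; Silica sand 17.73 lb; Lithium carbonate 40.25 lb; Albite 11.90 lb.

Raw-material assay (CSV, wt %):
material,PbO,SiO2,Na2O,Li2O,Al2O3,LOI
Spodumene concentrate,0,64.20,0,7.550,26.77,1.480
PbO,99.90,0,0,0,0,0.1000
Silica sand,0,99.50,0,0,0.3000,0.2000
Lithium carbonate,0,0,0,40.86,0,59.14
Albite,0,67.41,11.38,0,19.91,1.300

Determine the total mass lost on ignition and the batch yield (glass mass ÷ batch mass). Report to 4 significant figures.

Intermediates are shown, rounded to four significant figures, across the worked steps — all arithmetic holds exact precision from start to finish. Every reported result sees exactly one rounding. Derived quantities (ignition loss, five oxide percentages, the totals, glass mass, the yield) are computed in exact precision starting from the weights at 113.6 lb of glass, as set out in problem or answer.
Ignition loss by material:
  Spodumene concentrate: 41.02 × 0.01480 = 0.6071 lb
  PbO: 27.28 × 0.001000 = 0.02728 lb
  Silica sand: 17.73 × 0.002000 = 0.03546 lb
  Lithium carbonate: 40.25 × 0.5914 = 23.80 lb
  Albite: 11.90 × 0.01300 = 0.1547 lb
Total LOI = 24.63 lb
Glass = batch − LOI = 138.2 − 24.63 = 113.6 lb

LOI loss = 24.63 lb; glass = 113.6 lb; yield = 82.18%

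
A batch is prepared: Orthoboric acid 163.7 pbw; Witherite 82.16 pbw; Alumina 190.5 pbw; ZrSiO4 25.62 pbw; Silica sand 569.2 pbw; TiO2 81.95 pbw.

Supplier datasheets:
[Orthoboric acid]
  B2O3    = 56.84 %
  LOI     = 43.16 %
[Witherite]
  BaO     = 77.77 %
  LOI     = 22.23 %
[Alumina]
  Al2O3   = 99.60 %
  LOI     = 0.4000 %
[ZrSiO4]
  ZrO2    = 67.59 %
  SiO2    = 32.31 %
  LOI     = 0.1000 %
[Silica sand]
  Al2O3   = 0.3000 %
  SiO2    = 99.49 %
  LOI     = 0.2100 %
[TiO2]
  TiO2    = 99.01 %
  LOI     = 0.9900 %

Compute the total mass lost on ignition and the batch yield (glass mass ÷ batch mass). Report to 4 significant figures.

Intermediates are printed rounded to 4 significant figures within the worked lines. The working math holds full float precision throughout. Each reported value is rounded exactly once; all derived quantities (net glass mass, yield, six oxide percentages, LOI, the totals) are re-derived in full precision from the batch weights per 1021 pbw of glass, exactly as printed in the problem or answer text.
Per-material ignition loss:
  Orthoboric acid: 163.7 × 0.4316 = 70.65 pbw
  Witherite: 82.16 × 0.2223 = 18.26 pbw
  Alumina: 190.5 × 0.004000 = 0.7620 pbw
  ZrSiO4: 25.62 × 0.001000 = 0.02562 pbw
  Silica sand: 569.2 × 0.002100 = 1.195 pbw
  TiO2: 81.95 × 0.009900 = 0.8113 pbw
Total LOI = 91.71 pbw
Glass = batch − LOI = 1113 − 91.71 = 1021 pbw

LOI loss = 91.71 pbw; glass = 1021 pbw; yield = 91.76%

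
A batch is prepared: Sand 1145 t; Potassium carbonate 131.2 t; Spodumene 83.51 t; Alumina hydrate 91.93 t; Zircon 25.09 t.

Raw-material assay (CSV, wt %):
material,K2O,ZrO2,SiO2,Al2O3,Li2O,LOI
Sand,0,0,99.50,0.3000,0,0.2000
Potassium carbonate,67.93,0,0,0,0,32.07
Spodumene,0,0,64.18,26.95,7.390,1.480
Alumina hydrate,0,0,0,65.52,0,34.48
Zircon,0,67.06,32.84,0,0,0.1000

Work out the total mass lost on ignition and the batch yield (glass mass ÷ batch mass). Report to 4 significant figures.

LOI loss = 77.32 t; glass = 1399 t; yield = 94.76%

In-progress results are shown rounded to four significant figures on the page — each numeric step holds full float precision throughout; each reported figure is rounded just once; derived quantities are rebuilt using the weight values at 1399 t of glass at full precision (glass mass, yield, the totals, LOI, five oxide percentages) as set out in problem or answer.
LOI of each material in turn:
  Sand: 1145 × 0.002000 = 2.290 t
  Potassium carbonate: 131.2 × 0.3207 = 42.08 t
  Spodumene: 83.51 × 0.01480 = 1.236 t
  Alumina hydrate: 91.93 × 0.3448 = 31.70 t
  Zircon: 25.09 × 0.001000 = 0.02509 t
Total LOI = 77.32 t
Glass = batch − LOI = 1477 − 77.32 = 1399 t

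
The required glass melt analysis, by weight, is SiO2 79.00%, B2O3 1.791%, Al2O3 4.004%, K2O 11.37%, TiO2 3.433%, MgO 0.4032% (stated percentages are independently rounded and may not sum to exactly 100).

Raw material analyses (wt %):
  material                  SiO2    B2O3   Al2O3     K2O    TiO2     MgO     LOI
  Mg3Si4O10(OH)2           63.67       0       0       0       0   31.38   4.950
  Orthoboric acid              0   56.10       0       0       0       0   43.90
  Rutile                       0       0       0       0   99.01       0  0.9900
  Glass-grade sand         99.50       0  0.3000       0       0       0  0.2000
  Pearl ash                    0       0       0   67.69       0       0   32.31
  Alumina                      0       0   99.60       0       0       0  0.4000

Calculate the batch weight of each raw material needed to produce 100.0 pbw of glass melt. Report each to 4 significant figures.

The working math runs at exact precision at every stage. In-progress results are displayed, with 4-significant-digit rounding, within the worked lines — every reported figure includes exactly one rounding; derived quantities are recomputed at exact precision (ignition loss, six oxide percentages, glass mass, totals, the yield) using the weight values per 100.0 pbw of glass, as written in the problem or the answer.
Oxide-by-oxide targets in 100.0 pbw glass melt:
  SiO2: 79.00% × 100.0 = 79.00 pbw
  B2O3: 1.791% × 100.0 = 1.791 pbw
  Al2O3: 4.004% × 100.0 = 4.004 pbw
  K2O: 11.37% × 100.0 = 11.37 pbw
  TiO2: 3.433% × 100.0 = 3.433 pbw
  MgO: 0.4032% × 100.0 = 0.4032 pbw
Per-oxide balance check with the batch weights as given, against the basis in use (every target is met by its sum up to rounding of the answer):
  SiO2: 1.285·0.6367 + 78.57·0.9950 = 79.00 pbw (target 79.00 pbw)
  B2O3: 3.193·0.5610 = 1.791 pbw (target 1.791 pbw)
  Al2O3: 78.57·0.003000 + 3.783·0.9960 = 4.004 pbw (target 4.004 pbw)
  K2O: 16.80·0.6769 = 11.37 pbw (target 11.37 pbw)
  TiO2: 3.467·0.9901 = 3.433 pbw (target 3.433 pbw)
  MgO: 1.285·0.3138 = 0.4032 pbw (target 0.4032 pbw)
Consistency of the glass mass: batch total minus LOI = 100.0 pbw (the targets, summed, come to 100.0 pbw; against the stated basis, 100.0 pbw — gaps are rounding artifacts).
Batch grand total — Σ batch = 107.1 pbw; ignition loss, Σ(batch × LOI) = 7.100 pbw; yield, glass over the total, = 93.37%.

Batch per 100.0 pbw glass melt:
  Mg3Si4O10(OH)2: 1.285 pbw
  Orthoboric acid: 3.193 pbw
  Rutile: 3.467 pbw
  Glass-grade sand: 78.57 pbw
  Pearl ash: 16.80 pbw
  Alumina: 3.783 pbw
Total batch = 107.1 pbw; LOI loss = 7.100 pbw; yield = 93.37%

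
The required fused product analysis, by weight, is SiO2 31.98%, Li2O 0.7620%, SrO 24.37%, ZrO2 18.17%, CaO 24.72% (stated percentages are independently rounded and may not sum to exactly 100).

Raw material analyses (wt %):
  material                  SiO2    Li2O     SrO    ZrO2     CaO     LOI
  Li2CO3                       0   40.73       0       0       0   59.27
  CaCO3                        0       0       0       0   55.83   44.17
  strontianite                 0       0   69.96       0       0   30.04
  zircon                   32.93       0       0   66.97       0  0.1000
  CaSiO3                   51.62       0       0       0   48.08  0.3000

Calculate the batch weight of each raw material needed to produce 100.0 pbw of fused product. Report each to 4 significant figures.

Batch per 100.0 pbw fused product:
  Li2CO3: 1.871 pbw
  CaCO3: 5.830 pbw
  strontianite: 34.83 pbw
  zircon: 27.13 pbw
  CaSiO3: 44.64 pbw
Total batch = 114.3 pbw; LOI loss = 14.31 pbw; yield = 87.48%

All arithmetic runs at full float precision at every stage; mid-chain values are shown rounded to four significant figures in the working; every reported value includes exactly one rounding — all derived quantities (totals, the five compositions, LOI, glass mass, the yield) are carried from the batch weights at 100.0 pbw of glass in exact precision as given in the problem or answer text.
Per-oxide target masses for 100.0 pbw fused product:
  SiO2: 31.98% × 100.0 = 31.98 pbw
  Li2O: 0.7620% × 100.0 = 0.7620 pbw
  SrO: 24.37% × 100.0 = 24.37 pbw
  ZrO2: 18.17% × 100.0 = 18.17 pbw
  CaO: 24.72% × 100.0 = 24.72 pbw
A balance pass over the oxides, given the weights on record, relative to the basis at hand (sums match the target masses given rounding of the digits):
  SiO2: 27.13·0.3293 + 44.64·0.5162 = 31.98 pbw (target 31.98 pbw)
  Li2O: 1.871·0.4073 = 0.7621 pbw (target 0.7620 pbw)
  SrO: 34.83·0.6996 = 24.37 pbw (target 24.37 pbw)
  ZrO2: 27.13·0.6697 = 18.17 pbw (target 18.17 pbw)
  CaO: 5.830·0.5583 + 44.64·0.4808 = 24.72 pbw (target 24.72 pbw)
Auditing the glass mass value: total batch − LOI = 99.99 pbw (per-oxide target masses sum to 100.0 pbw; against the stated basis, 100.0 pbw — a pure rounding effect).
Total batch = Σ batch = 114.3 pbw; Σ batch·LOI gives LOI loss = 14.31 pbw; glass ÷ batch gives a yield of 87.48%.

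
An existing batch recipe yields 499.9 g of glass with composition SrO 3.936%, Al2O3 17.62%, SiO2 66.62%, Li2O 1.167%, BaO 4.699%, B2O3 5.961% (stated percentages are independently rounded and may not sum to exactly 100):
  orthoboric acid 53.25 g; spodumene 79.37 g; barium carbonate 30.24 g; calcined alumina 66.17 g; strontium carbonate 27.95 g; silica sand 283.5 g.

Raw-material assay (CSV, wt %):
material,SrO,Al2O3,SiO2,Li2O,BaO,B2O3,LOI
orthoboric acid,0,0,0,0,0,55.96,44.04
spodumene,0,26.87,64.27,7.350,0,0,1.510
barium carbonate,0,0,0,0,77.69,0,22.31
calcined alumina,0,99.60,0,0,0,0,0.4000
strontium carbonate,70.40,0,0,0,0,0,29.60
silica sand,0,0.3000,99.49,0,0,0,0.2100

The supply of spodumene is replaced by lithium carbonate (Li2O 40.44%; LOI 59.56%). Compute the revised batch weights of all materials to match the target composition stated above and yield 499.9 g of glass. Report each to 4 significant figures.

The whole derivation maintains exact precision from start to finish; rounding to four significant figures extends to each in-between result as printed. Exactly one rounding lands on each reported number; the derived quantities are recomputed from the batch weights for 499.9 g of glass at exact precision (the yield, ignition loss, the six compositions, totals, glass mass) precisely as stated by either problem or answer.
Target masses of each oxide per 499.9 g glass:
  SrO: 3.936% × 499.9 = 19.68 g
  Al2O3: 17.62% × 499.9 = 88.08 g
  SiO2: 66.62% × 499.9 = 333.0 g
  Li2O: 1.167% × 499.9 = 5.834 g
  BaO: 4.699% × 499.9 = 23.49 g
  B2O3: 5.961% × 499.9 = 29.80 g
Verifying the oxide balance using the reported weights, at the basis given (sums match the target masses exact up to rounding of places):
  SrO: 27.95·0.7040 = 19.68 g (target 19.68 g)
  Al2O3: 87.43·0.9960 + 334.7·0.003000 = 88.08 g (target 88.08 g)
  SiO2: 334.7·0.9949 = 333.0 g (target 333.0 g)
  Li2O: 14.43·0.4044 = 5.835 g (target 5.834 g)
  BaO: 30.24·0.7769 = 23.49 g (target 23.49 g)
  B2O3: 53.25·0.5596 = 29.80 g (target 29.80 g)
Consistency of the glass mass: whole batch net of LOI = 499.9 g (targets for the oxides total 499.9 g; the stated basis being 499.9 g — deltas are rounding alone).
Batch grand total — Σ batch = 548.0 g; the LOI term Σ batch·LOI equals 48.12 g; as yield: glass ÷ batch → 91.22%.

Revised batch per 499.9 g glass:
  orthoboric acid: 53.25 g
  lithium carbonate: 14.43 g
  barium carbonate: 30.24 g
  calcined alumina: 87.43 g
  strontium carbonate: 27.95 g
  silica sand: 334.7 g
Total batch = 548.0 g; LOI loss = 48.12 g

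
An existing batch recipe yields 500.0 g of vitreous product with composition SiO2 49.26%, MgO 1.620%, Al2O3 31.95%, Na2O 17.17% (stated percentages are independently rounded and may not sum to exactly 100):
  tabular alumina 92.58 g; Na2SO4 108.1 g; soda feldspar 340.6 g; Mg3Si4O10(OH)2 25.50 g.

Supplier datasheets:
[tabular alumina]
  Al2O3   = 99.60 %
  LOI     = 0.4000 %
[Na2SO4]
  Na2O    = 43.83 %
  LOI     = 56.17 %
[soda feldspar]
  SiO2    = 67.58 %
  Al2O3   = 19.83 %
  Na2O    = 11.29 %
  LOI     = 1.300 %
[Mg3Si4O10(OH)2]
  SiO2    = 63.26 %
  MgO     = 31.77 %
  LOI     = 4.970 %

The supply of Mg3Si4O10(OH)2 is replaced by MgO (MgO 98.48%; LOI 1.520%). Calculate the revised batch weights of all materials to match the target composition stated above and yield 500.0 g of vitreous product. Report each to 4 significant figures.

Revised batch per 500.0 g vitreous product:
  tabular alumina: 87.83 g
  Na2SO4: 102.0 g
  soda feldspar: 364.5 g
  MgO: 8.225 g
Total batch = 562.6 g; LOI loss = 62.51 g

Intermediates are displayed, rounded to 4 significant digits, alongside each step; full float precision is maintained at every stage; each reported value takes just one rounding; the derived quantities, which include glass mass, LOI, totals, the four compositions, the yield, are re-derived at exact precision, as set out in the problem or the answer, from the weighed amounts per 500.0 g of glass.
Per-oxide target masses for 500.0 g vitreous product:
  SiO2: 49.26% × 500.0 = 246.3 g
  MgO: 1.620% × 500.0 = 8.100 g
  Al2O3: 31.95% × 500.0 = 159.8 g
  Na2O: 17.17% × 500.0 = 85.85 g
Mass-balance tally per oxide per the reported batch figures, under the basis named above (summed amounts equal target values within answer rounding):
  SiO2: 364.5·0.6758 = 246.3 g (target 246.3 g)
  MgO: 8.225·0.9848 = 8.100 g (target 8.100 g)
  Al2O3: 87.83·0.9960 + 364.5·0.1983 = 159.8 g (target 159.8 g)
  Na2O: 102.0·0.4383 + 364.5·0.1129 = 85.86 g (target 85.85 g)
Glass-mass closure: batch Σ − ignition loss = 500.0 g (the Σ of target masses is 500.0 g; basis as stated: 500.0 g — any gap is answer rounding).
Adding the batch up: Σ batch = 562.6 g; LOI loss = Σ batch·LOI = 62.51 g; as yield: glass ÷ batch → 88.89%.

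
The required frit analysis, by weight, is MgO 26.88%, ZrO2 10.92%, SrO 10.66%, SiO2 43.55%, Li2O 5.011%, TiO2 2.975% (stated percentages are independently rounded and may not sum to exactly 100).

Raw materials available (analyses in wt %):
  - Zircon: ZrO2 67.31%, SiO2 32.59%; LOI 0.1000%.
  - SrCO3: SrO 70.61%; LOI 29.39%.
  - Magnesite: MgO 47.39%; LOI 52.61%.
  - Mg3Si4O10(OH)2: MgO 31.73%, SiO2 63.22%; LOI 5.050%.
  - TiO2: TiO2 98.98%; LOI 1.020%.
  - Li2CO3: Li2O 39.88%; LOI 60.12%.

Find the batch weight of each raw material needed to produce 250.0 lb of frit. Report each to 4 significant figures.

Every computation holds exact precision at all times; intermediates are printed rounded to four significant figures between the steps; exactly one rounding goes into each reported result. The derived quantities are computed from the batch weights at 250.0 lb of glass in exact precision (glass mass, the totals, the yield, ignition loss, six oxide percentages), as quoted within the problem or the answer.
Target masses of each oxide per 250.0 lb frit:
  MgO: 26.88% × 250.0 = 67.20 lb
  ZrO2: 10.92% × 250.0 = 27.30 lb
  SrO: 10.66% × 250.0 = 26.65 lb
  SiO2: 43.55% × 250.0 = 108.9 lb
  Li2O: 5.011% × 250.0 = 12.53 lb
  TiO2: 2.975% × 250.0 = 7.438 lb
Checking each oxide sum per the reported batch figures, versus the basis set out (oxide sums agree with the targets inside rounding margins):
  MgO: 40.49·0.4739 + 151.3·0.3173 = 67.20 lb (target 67.20 lb)
  ZrO2: 40.56·0.6731 = 27.30 lb (target 27.30 lb)
  SrO: 37.74·0.7061 = 26.65 lb (target 26.65 lb)
  SiO2: 40.56·0.3259 + 151.3·0.6322 = 108.9 lb (target 108.9 lb)
  Li2O: 31.41·0.3988 = 12.53 lb (target 12.53 lb)
  TiO2: 7.514·0.9898 = 7.437 lb (target 7.438 lb)
Auditing the glass mass value: whole batch net of LOI = 250.0 lb (the targets, summed, come to 250.0 lb; stated basis 250.0 lb — deltas are rounding alone).
Batch total: Σ batch = 309.0 lb; LOI removed, Σ of batch·LOI: 59.04 lb; yield: glass divided by total = 80.90%.

Batch per 250.0 lb frit:
  Zircon: 40.56 lb
  SrCO3: 37.74 lb
  Magnesite: 40.49 lb
  Mg3Si4O10(OH)2: 151.3 lb
  TiO2: 7.514 lb
  Li2CO3: 31.41 lb
Total batch = 309.0 lb; LOI loss = 59.04 lb; yield = 80.90%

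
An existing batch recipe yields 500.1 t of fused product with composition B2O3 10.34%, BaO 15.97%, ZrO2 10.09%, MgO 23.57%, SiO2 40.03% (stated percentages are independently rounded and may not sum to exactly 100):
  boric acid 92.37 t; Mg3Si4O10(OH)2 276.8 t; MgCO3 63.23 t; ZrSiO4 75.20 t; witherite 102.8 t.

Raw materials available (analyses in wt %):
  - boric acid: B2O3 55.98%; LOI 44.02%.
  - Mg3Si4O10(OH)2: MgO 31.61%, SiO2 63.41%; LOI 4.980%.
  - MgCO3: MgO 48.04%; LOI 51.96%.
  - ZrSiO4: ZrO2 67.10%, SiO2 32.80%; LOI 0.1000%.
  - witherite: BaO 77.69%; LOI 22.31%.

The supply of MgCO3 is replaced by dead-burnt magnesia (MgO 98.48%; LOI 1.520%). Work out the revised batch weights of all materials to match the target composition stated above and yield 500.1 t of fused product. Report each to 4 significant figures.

Revised batch per 500.1 t fused product:
  boric acid: 92.37 t
  Mg3Si4O10(OH)2: 276.8 t
  dead-burnt magnesia: 30.84 t
  ZrSiO4: 75.20 t
  witherite: 102.8 t
Total batch = 578.0 t; LOI loss = 77.92 t

Values along the way are printed with 4-significant-digit rounding between the steps — every computation runs at exact precision in every operation. Every reported value takes exactly one rounding; derived quantities, including glass mass, the totals, five oxide percentages, LOI, the yield, are recomputed starting from the weights per 500.1 t of glass at full precision exactly as shown in the question or the answer.
The oxide mass targets at 500.1 t fused product:
  B2O3: 10.34% × 500.1 = 51.71 t
  BaO: 15.97% × 500.1 = 79.87 t
  ZrO2: 10.09% × 500.1 = 50.46 t
  MgO: 23.57% × 500.1 = 117.9 t
  SiO2: 40.03% × 500.1 = 200.2 t
Per-oxide balance check given the weights on record, at the basis given (target by target, the sums agree within answer rounding):
  B2O3: 92.37·0.5598 = 51.71 t (target 51.71 t)
  BaO: 102.8·0.7769 = 79.87 t (target 79.87 t)
  ZrO2: 75.20·0.6710 = 50.46 t (target 50.46 t)
  MgO: 276.8·0.3161 + 30.84·0.9848 = 117.9 t (target 117.9 t)
  SiO2: 276.8·0.6341 + 75.20·0.3280 = 200.2 t (target 200.2 t)
Glass-mass closure: batch Σ − ignition loss = 500.1 t (summing oxide targets gives 500.1 t; stated basis 500.1 t — deltas are rounding alone).
Batch total: Σ batch = 578.0 t; LOI loss = Σ batch·LOI = 77.92 t; yield = glass ÷ total batch = 86.52%.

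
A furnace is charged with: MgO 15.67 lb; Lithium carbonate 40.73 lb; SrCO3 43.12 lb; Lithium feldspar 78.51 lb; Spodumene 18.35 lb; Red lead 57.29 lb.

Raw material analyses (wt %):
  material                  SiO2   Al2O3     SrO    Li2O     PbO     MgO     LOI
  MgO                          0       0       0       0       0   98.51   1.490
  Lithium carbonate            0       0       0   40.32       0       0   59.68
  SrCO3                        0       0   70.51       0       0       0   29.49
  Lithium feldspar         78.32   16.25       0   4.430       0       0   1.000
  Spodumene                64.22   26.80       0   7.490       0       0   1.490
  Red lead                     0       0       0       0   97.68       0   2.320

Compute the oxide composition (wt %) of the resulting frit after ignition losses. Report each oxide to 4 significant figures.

All internal work holds full float precision throughout — the intermediate values are shown (rounded to four significant figures) alongside each step; every reported value undergoes a single rounding. Derived quantities (LOI, the totals, net glass mass, six oxide percentages, the yield) are carried from the batch weights at 214.0 lb of glass in exact precision, as they appear in the problem or the answer.
Mass of each oxide from the mix:
  SiO2: 78.51·0.7832 + 18.35·0.6422 = 73.27 lb
  Al2O3: 78.51·0.1625 + 18.35·0.2680 = 17.68 lb
  SrO: 43.12·0.7051 = 30.40 lb
  Li2O: 40.73·0.4032 + 78.51·0.04430 + 18.35·0.07490 = 21.27 lb
  PbO: 57.29·0.9768 = 55.96 lb
  MgO: 15.67·0.9851 = 15.44 lb
LOI: 15.67·0.01490 + 40.73·0.5968 + 43.12·0.2949 + 78.51·0.01000 + 18.35·0.01490 + 57.29·0.02320 = 39.64 lb
The glass mass, total less LOI, = 253.7 − 39.64 = 214.0 lb (= the summed oxide contributions)
each oxide over glass, ×100, is wt %

Glass mass = 214.0 lb (batch 253.7 − LOI 39.64).
Composition: SiO2 34.24%, Al2O3 8.259%, SrO 14.21%, Li2O 9.940%, PbO 26.15%, MgO 7.212%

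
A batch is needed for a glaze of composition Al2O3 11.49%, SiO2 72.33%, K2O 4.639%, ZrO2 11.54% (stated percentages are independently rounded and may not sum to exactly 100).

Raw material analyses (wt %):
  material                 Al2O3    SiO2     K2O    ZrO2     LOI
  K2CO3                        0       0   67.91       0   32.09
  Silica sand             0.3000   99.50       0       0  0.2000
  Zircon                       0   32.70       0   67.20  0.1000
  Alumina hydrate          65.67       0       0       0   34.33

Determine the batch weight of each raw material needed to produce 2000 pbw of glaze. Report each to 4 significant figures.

Working values are printed, rounded to four significant digits, as written — all internal work keeps exact precision at every stage — each reported value is rounded exactly once; derived quantities (the yield, net glass mass, LOI, four oxide percentages, totals) are computed at full float precision from the weighed amounts for 2000 pbw of glass, as quoted within question or answer.
Target masses of each oxide per 2000 pbw glaze:
  Al2O3: 11.49% × 2000 = 229.8 pbw
  SiO2: 72.33% × 2000 = 1447 pbw
  K2O: 4.639% × 2000 = 92.78 pbw
  ZrO2: 11.54% × 2000 = 230.8 pbw
A balance pass over the oxides, given the weights on record, at the basis given (target by target, the sums agree exact up to rounding of places):
  Al2O3: 1341·0.003000 + 343.8·0.6567 = 229.8 pbw (target 229.8 pbw)
  SiO2: 1341·0.9950 + 343.5·0.3270 = 1447 pbw (target 1447 pbw)
  K2O: 136.6·0.6791 = 92.77 pbw (target 92.78 pbw)
  ZrO2: 343.5·0.6720 = 230.8 pbw (target 230.8 pbw)
Glass-mass sanity pass: Σ batch − LOI loss = 2000 pbw (summing oxide targets gives 2000 pbw; versus the stated basis of 2000 pbw — rounding explains the deltas).
Batch total: Σ batch = 2165 pbw; loss to ignition Σ batch·LOI = 164.9 pbw; as yield: glass ÷ batch → 92.38%.

Batch per 2000 pbw glaze:
  K2CO3: 136.6 pbw
  Silica sand: 1341 pbw
  Zircon: 343.5 pbw
  Alumina hydrate: 343.8 pbw
Total batch = 2165 pbw; LOI loss = 164.9 pbw; yield = 92.38%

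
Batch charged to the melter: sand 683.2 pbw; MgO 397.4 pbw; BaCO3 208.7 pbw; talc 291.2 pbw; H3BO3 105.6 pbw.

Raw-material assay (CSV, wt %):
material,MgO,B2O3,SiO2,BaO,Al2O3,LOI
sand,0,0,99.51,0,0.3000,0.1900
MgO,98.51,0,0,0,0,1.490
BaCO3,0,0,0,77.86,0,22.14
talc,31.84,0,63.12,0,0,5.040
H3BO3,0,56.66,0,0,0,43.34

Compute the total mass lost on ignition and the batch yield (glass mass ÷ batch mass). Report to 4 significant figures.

LOI loss = 113.9 pbw; glass = 1572 pbw; yield = 93.25%

All internal work keeps exact precision in every operation; intermediates are displayed (rounded to four significant figures) across the worked steps. Every reported result sees exactly one rounding — the derived quantities are computed in full float precision (ignition loss, glass mass, totals, the yield, five oxide percentages) from the batch weights for 1572 pbw of glass as given in the problem or the answer.
Loss on ignition, line by line:
  sand: 683.2 × 0.001900 = 1.298 pbw
  MgO: 397.4 × 0.01490 = 5.921 pbw
  BaCO3: 208.7 × 0.2214 = 46.21 pbw
  talc: 291.2 × 0.05040 = 14.68 pbw
  H3BO3: 105.6 × 0.4334 = 45.77 pbw
Total LOI = 113.9 pbw
Glass = batch − LOI = 1686 − 113.9 = 1572 pbw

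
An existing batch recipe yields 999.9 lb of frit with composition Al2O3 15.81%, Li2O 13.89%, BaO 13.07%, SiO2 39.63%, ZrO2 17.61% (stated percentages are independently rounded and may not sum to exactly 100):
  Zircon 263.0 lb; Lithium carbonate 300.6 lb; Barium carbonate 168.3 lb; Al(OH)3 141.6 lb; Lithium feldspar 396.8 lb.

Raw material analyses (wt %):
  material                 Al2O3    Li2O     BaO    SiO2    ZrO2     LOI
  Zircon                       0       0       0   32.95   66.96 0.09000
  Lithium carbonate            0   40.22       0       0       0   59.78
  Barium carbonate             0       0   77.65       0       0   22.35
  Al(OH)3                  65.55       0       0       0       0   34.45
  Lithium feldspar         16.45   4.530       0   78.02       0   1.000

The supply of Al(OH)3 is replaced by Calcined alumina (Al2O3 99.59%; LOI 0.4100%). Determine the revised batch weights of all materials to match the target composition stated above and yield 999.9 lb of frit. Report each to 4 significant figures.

Revised batch per 999.9 lb frit:
  Zircon: 263.0 lb
  Lithium carbonate: 300.6 lb
  Barium carbonate: 168.3 lb
  Calcined alumina: 93.19 lb
  Lithium feldspar: 396.8 lb
Total batch = 1222 lb; LOI loss = 221.9 lb

Intermediates are shown rounded to four significant figures when written out; all arithmetic keeps full float precision at each step. Every reported result is rounded a single time — all derived quantities (ignition loss, totals, yield, the five compositions, net glass mass) are rebuilt using the weight values per 999.9 lb of glass at full precision exactly as shown in the question or the answer.
Oxide mass targets, per 999.9 lb frit:
  Al2O3: 15.81% × 999.9 = 158.1 lb
  Li2O: 13.89% × 999.9 = 138.9 lb
  BaO: 13.07% × 999.9 = 130.7 lb
  SiO2: 39.63% × 999.9 = 396.3 lb
  ZrO2: 17.61% × 999.9 = 176.1 lb
Checking each oxide sum from the weights as reported, against the basis in use (every target is met by its sum exact up to rounding of places):
  Al2O3: 93.19·0.9959 + 396.8·0.1645 = 158.1 lb (target 158.1 lb)
  Li2O: 300.6·0.4022 + 396.8·0.04530 = 138.9 lb (target 138.9 lb)
  BaO: 168.3·0.7765 = 130.7 lb (target 130.7 lb)
  SiO2: 263.0·0.3295 + 396.8·0.7802 = 396.2 lb (target 396.3 lb)
  ZrO2: 263.0·0.6696 = 176.1 lb (target 176.1 lb)
Auditing the glass mass value: net batch after ignition = 1000 lb (oxide target masses add up to 1000 lb; versus the stated basis of 999.9 lb — a pure rounding effect).
Batch total: Σ batch = 1222 lb; loss to ignition Σ batch·LOI = 221.9 lb; yield = glass ÷ total batch = 81.84%.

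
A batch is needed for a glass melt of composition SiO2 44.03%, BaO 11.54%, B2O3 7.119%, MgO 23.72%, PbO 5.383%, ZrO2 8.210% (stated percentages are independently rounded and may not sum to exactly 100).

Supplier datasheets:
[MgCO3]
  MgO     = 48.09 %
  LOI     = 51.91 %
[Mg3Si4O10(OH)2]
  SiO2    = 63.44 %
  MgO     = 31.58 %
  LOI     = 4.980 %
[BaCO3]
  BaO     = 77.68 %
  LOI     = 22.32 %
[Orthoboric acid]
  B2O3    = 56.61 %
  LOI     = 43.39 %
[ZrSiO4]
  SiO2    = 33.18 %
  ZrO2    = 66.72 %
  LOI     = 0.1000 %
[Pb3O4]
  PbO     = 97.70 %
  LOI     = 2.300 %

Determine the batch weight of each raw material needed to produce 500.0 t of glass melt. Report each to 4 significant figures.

The intermediate values are displayed (rounded to four significant figures) across the worked steps; the working math carries full precision in all steps — a single rounding produces each reported result. The derived quantities, which include yield, LOI, six oxide percentages, the totals, glass mass, are computed at exact precision, as they appear in the problem or the answer, using the weight values on 500.0 t of glass.
Oxide-by-oxide targets in 500.0 t glass melt:
  SiO2: 44.03% × 500.0 = 220.2 t
  BaO: 11.54% × 500.0 = 57.70 t
  B2O3: 7.119% × 500.0 = 35.60 t
  MgO: 23.72% × 500.0 = 118.6 t
  PbO: 5.383% × 500.0 = 26.92 t
  ZrO2: 8.210% × 500.0 = 41.05 t
Mass-balance tally per oxide working from each reported weight, relative to the basis at hand (oxide sums agree with the targets given rounding of the digits):
  SiO2: 314.8·0.6344 + 61.53·0.3318 = 220.1 t (target 220.2 t)
  BaO: 74.28·0.7768 = 57.70 t (target 57.70 t)
  B2O3: 62.88·0.5661 = 35.60 t (target 35.60 t)
  MgO: 39.87·0.4809 + 314.8·0.3158 = 118.6 t (target 118.6 t)
  PbO: 27.55·0.9770 = 26.92 t (target 26.92 t)
  ZrO2: 61.53·0.6672 = 41.05 t (target 41.05 t)
Glass-mass sanity pass: batch total minus LOI = 500.0 t (the targets, summed, come to 500.0 t; basis as stated: 500.0 t — any gap is answer rounding).
Summing the batch: Σ batch = 580.9 t; the LOI term Σ batch·LOI equals 80.93 t; as yield: glass ÷ batch → 86.07%.

Batch per 500.0 t glass melt:
  MgCO3: 39.87 t
  Mg3Si4O10(OH)2: 314.8 t
  BaCO3: 74.28 t
  Orthoboric acid: 62.88 t
  ZrSiO4: 61.53 t
  Pb3O4: 27.55 t
Total batch = 580.9 t; LOI loss = 80.93 t; yield = 86.07%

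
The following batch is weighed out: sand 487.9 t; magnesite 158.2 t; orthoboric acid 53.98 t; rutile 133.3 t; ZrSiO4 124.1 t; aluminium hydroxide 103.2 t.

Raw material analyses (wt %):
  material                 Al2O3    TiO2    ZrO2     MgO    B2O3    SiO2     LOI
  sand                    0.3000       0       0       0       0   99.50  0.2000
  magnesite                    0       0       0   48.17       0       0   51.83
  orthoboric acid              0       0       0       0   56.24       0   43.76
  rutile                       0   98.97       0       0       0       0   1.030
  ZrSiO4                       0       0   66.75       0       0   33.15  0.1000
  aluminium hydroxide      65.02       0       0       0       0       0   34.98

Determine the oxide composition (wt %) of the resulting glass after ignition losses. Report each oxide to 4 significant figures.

Glass mass = 916.5 t (batch 1061 − LOI 144.2).
Composition: Al2O3 7.481%, TiO2 14.39%, ZrO2 9.038%, MgO 8.315%, B2O3 3.312%, SiO2 57.46%

Full precision is carried from first step to last; working values appear (rounded to four significant digits) as written — each reported result is rounded a single time; the derived quantities are recomputed starting from the weights per 916.5 t of glass in full precision (totals, ignition loss, net glass mass, yield, the six compositions) as written in the question or the answer.
Delivered oxide masses:
  Al2O3: 487.9·0.003000 + 103.2·0.6502 = 68.56 t
  TiO2: 133.3·0.9897 = 131.9 t
  ZrO2: 124.1·0.6675 = 82.84 t
  MgO: 158.2·0.4817 = 76.20 t
  B2O3: 53.98·0.5624 = 30.36 t
  SiO2: 487.9·0.9950 + 124.1·0.3315 = 526.6 t
LOI: 487.9·0.002000 + 158.2·0.5183 + 53.98·0.4376 + 133.3·0.01030 + 124.1·0.001000 + 103.2·0.3498 = 144.2 t
Glass = total batch minus LOI = 1061 − 144.2 = 916.5 t (matching Σ of the oxides)
percent share: oxide ÷ glass, ×100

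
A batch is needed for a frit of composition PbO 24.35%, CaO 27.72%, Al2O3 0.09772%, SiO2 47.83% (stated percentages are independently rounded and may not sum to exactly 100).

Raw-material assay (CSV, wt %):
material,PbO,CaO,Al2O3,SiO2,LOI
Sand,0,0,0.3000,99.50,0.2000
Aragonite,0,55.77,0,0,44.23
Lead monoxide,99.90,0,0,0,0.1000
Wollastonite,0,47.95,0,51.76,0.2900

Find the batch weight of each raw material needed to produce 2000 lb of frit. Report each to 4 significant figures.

Batch per 2000 lb frit:
  Sand: 651.5 lb
  Aragonite: 481.8 lb
  Lead monoxide: 487.5 lb
  Wollastonite: 595.8 lb
Total batch = 2217 lb; LOI loss = 216.6 lb; yield = 90.23%

All arithmetic carries exact precision end to end; in-progress results appear rounded to four significant figures when written out; each reported result carries a single rounding — derived quantities are recomputed in full precision (LOI, the yield, the totals, the four compositions, net glass mass) starting from the weights at 2000 lb of glass, precisely as stated by the question or the answer.
Oxide-by-oxide targets in 2000 lb frit:
  PbO: 24.35% × 2000 = 487.0 lb
  CaO: 27.72% × 2000 = 554.4 lb
  Al2O3: 0.09772% × 2000 = 1.954 lb
  SiO2: 47.83% × 2000 = 956.6 lb
A balance pass over the oxides, given the weights on record, relative to the basis at hand (sum by sum, the targets are met up to rounding of the answer):
  PbO: 487.5·0.9990 = 487.0 lb (target 487.0 lb)
  CaO: 481.8·0.5577 + 595.8·0.4795 = 554.4 lb (target 554.4 lb)
  Al2O3: 651.5·0.003000 = 1.955 lb (target 1.954 lb)
  SiO2: 651.5·0.9950 + 595.8·0.5176 = 956.6 lb (target 956.6 lb)
Auditing the glass mass value: the batch minus its LOI: 2000 lb (targets for the oxides total 2000 lb; with the basis standing at 2000 lb — deltas are rounding alone).
Total batch = Σ batch = 2217 lb; LOI loss = Σ batch·LOI = 216.6 lb; as yield: glass ÷ batch → 90.23%.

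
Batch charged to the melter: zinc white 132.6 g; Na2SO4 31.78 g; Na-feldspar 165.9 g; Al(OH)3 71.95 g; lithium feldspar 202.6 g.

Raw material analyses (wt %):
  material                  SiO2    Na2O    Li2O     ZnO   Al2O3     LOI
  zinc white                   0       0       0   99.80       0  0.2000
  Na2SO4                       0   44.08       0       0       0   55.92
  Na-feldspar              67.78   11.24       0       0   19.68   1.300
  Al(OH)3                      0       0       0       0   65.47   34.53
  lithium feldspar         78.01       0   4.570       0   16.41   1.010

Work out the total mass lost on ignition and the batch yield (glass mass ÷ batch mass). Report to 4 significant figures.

The intermediate values are displayed (rounded to 4 significant figures) at each printed step — the working math runs at full float precision at every stage; exactly one rounding is applied to each reported value; derived quantities, including the yield, net glass mass, the totals, the five compositions, LOI, are computed using the weight values at 557.7 g of glass in full precision, as quoted within problem or answer.
Ignition loss by material:
  zinc white: 132.6 × 0.002000 = 0.2652 g
  Na2SO4: 31.78 × 0.5592 = 17.77 g
  Na-feldspar: 165.9 × 0.01300 = 2.157 g
  Al(OH)3: 71.95 × 0.3453 = 24.84 g
  lithium feldspar: 202.6 × 0.01010 = 2.046 g
Total LOI = 47.08 g
Glass = batch − LOI = 604.8 − 47.08 = 557.7 g

LOI loss = 47.08 g; glass = 557.7 g; yield = 92.22%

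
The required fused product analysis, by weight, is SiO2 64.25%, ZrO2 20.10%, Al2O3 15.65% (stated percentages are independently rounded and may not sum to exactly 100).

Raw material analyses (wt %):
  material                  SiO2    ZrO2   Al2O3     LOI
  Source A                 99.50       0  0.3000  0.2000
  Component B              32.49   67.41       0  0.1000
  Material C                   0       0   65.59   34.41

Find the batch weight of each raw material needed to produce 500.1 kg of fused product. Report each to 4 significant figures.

Exact precision is maintained at each step; working values are rounded to 4 significant figures as shown. Every reported number takes just one rounding; derived quantities are carried in full precision (the three compositions, net glass mass, LOI, totals, yield) using the weight values on 500.1 kg of glass, as they appear in the question or the answer.
Per-oxide target masses for 500.1 kg fused product:
  SiO2: 64.25% × 500.1 = 321.3 kg
  ZrO2: 20.10% × 500.1 = 100.5 kg
  Al2O3: 15.65% × 500.1 = 78.27 kg
Per-oxide balance check from the weights as reported, versus the basis set out (sum by sum, the targets are met modulo rounding of the values):
  SiO2: 274.2·0.9950 + 149.1·0.3249 = 321.3 kg (target 321.3 kg)
  ZrO2: 149.1·0.6741 = 100.5 kg (target 100.5 kg)
  Al2O3: 274.2·0.003000 + 118.1·0.6559 = 78.28 kg (target 78.27 kg)
Mass balance on the glass: whole batch net of LOI = 500.1 kg (summing oxide targets gives 500.1 kg; versus the stated basis of 500.1 kg — a pure rounding effect).
Batch total: Σ batch = 541.4 kg; LOI removed, Σ of batch·LOI: 41.34 kg; yield, glass over the total, = 92.37%.

Batch per 500.1 kg fused product:
  Source A: 274.2 kg
  Component B: 149.1 kg
  Material C: 118.1 kg
Total batch = 541.4 kg; LOI loss = 41.34 kg; yield = 92.37%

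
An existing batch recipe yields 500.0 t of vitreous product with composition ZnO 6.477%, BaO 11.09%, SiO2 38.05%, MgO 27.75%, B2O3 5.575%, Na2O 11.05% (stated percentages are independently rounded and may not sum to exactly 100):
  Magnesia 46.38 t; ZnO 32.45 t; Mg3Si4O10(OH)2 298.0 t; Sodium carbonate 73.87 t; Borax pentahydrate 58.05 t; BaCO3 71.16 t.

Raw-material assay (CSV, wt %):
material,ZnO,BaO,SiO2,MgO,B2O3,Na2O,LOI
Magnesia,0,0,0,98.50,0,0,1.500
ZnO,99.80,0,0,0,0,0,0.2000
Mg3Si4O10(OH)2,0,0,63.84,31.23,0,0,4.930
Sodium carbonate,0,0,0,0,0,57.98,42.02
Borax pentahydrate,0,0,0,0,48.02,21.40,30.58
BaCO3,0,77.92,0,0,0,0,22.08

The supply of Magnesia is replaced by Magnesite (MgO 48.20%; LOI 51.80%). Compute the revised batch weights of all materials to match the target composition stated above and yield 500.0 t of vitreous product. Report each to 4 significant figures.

Values along the way are printed, with 4-significant-figure rounding, alongside each step. All arithmetic keeps exact precision end to end; a single rounding yields each reported number; all derived quantities (six oxide percentages, ignition loss, net glass mass, the totals, yield) are recomputed at exact precision using the weight values for 500.0 t of glass, as quoted within question or answer.
Target oxide masses per 500.0 t vitreous product:
  ZnO: 6.477% × 500.0 = 32.38 t
  BaO: 11.09% × 500.0 = 55.45 t
  SiO2: 38.05% × 500.0 = 190.2 t
  MgO: 27.75% × 500.0 = 138.8 t
  B2O3: 5.575% × 500.0 = 27.88 t
  Na2O: 11.05% × 500.0 = 55.25 t
Per-oxide balance check working from each reported weight, for the quoted basis mass (oxide sums agree with the targets exact up to rounding of places):
  ZnO: 32.45·0.9980 = 32.39 t (target 32.38 t)
  BaO: 71.16·0.7792 = 55.45 t (target 55.45 t)
  SiO2: 298.0·0.6384 = 190.2 t (target 190.2 t)
  MgO: 94.77·0.4820 + 298.0·0.3123 = 138.7 t (target 138.8 t)
  B2O3: 58.05·0.4802 = 27.88 t (target 27.88 t)
  Na2O: 73.87·0.5798 + 58.05·0.2140 = 55.25 t (target 55.25 t)
Consistency of the glass mass: total charge less LOI = 499.9 t (summing oxide targets gives 500.0 t; against the stated basis, 500.0 t — rounding explains the deltas).
Adding the batch up: Σ batch = 628.3 t; Σ batch·LOI gives LOI loss = 128.4 t; yield = glass ÷ total batch = 79.57%.

Revised batch per 500.0 t vitreous product:
  Magnesite: 94.77 t
  ZnO: 32.45 t
  Mg3Si4O10(OH)2: 298.0 t
  Sodium carbonate: 73.87 t
  Borax pentahydrate: 58.05 t
  BaCO3: 71.16 t
Total batch = 628.3 t; LOI loss = 128.4 t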